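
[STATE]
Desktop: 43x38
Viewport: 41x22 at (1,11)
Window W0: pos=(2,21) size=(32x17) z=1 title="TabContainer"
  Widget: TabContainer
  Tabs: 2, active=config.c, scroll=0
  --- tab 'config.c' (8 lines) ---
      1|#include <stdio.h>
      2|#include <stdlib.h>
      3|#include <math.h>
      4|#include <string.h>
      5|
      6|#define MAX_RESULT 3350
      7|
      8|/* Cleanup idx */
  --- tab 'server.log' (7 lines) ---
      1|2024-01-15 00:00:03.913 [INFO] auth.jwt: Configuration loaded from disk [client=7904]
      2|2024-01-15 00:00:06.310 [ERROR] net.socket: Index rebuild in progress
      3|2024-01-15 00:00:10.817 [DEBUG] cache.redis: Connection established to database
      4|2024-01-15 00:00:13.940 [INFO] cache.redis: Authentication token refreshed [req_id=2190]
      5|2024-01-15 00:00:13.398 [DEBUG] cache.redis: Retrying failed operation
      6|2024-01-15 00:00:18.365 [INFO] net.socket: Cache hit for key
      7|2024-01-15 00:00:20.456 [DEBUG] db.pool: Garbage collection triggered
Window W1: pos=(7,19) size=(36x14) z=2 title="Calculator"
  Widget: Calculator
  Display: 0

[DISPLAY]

                                         
                                         
                                         
                                         
                                         
                                         
                                         
                                         
      ┏━━━━━━━━━━━━━━━━━━━━━━━━━━━━━━━━━━
      ┃ Calculator                       
 ┏━━━━┠──────────────────────────────────
 ┃ Tab┃                                 0
 ┠────┃┌───┬───┬───┬───┐                 
 ┃[con┃│ 7 │ 8 │ 9 │ ÷ │                 
 ┃────┃├───┼───┼───┼───┤                 
 ┃#inc┃│ 4 │ 5 │ 6 │ × │                 
 ┃#inc┃├───┼───┼───┼───┤                 
 ┃#inc┃│ 1 │ 2 │ 3 │ - │                 
 ┃#inc┃├───┼───┼───┼───┤                 
 ┃    ┃│ 0 │ . │ = │ + │                 
 ┃#def┃└───┴───┴───┴───┘                 
 ┃    ┗━━━━━━━━━━━━━━━━━━━━━━━━━━━━━━━━━━


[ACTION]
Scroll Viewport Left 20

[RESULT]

                                         
                                         
                                         
                                         
                                         
                                         
                                         
                                         
       ┏━━━━━━━━━━━━━━━━━━━━━━━━━━━━━━━━━
       ┃ Calculator                      
  ┏━━━━┠─────────────────────────────────
  ┃ Tab┃                                 
  ┠────┃┌───┬───┬───┬───┐                
  ┃[con┃│ 7 │ 8 │ 9 │ ÷ │                
  ┃────┃├───┼───┼───┼───┤                
  ┃#inc┃│ 4 │ 5 │ 6 │ × │                
  ┃#inc┃├───┼───┼───┼───┤                
  ┃#inc┃│ 1 │ 2 │ 3 │ - │                
  ┃#inc┃├───┼───┼───┼───┤                
  ┃    ┃│ 0 │ . │ = │ + │                
  ┃#def┃└───┴───┴───┴───┘                
  ┃    ┗━━━━━━━━━━━━━━━━━━━━━━━━━━━━━━━━━


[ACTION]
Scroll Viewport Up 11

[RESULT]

                                         
                                         
                                         
                                         
                                         
                                         
                                         
                                         
                                         
                                         
                                         
                                         
                                         
                                         
                                         
                                         
                                         
                                         
                                         
       ┏━━━━━━━━━━━━━━━━━━━━━━━━━━━━━━━━━
       ┃ Calculator                      
  ┏━━━━┠─────────────────────────────────


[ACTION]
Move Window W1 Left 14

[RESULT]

                                         
                                         
                                         
                                         
                                         
                                         
                                         
                                         
                                         
                                         
                                         
                                         
                                         
                                         
                                         
                                         
                                         
                                         
                                         
┏━━━━━━━━━━━━━━━━━━━━━━━━━━━━━━━━━━┓     
┃ Calculator                       ┃     
┠──────────────────────────────────┨     


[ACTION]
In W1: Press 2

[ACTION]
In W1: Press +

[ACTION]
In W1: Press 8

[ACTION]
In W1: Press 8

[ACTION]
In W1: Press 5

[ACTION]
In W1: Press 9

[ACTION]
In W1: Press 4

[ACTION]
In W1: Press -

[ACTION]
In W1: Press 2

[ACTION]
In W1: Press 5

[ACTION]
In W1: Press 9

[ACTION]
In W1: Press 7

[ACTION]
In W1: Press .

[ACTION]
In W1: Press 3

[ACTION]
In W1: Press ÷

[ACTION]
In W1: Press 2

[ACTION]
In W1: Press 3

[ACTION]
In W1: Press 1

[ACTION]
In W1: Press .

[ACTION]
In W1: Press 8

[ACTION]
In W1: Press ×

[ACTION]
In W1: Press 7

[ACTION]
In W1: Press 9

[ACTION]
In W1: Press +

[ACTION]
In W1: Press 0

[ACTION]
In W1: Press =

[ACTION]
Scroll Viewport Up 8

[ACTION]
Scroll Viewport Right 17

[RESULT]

                                         
                                         
                                         
                                         
                                         
                                         
                                         
                                         
                                         
                                         
                                         
                                         
                                         
                                         
                                         
                                         
                                         
                                         
                                         
━━━━━━━━━━━━━━━━━━━━━━━━━━━━━━━━━┓       
Calculator                       ┃       
─────────────────────────────────┨       


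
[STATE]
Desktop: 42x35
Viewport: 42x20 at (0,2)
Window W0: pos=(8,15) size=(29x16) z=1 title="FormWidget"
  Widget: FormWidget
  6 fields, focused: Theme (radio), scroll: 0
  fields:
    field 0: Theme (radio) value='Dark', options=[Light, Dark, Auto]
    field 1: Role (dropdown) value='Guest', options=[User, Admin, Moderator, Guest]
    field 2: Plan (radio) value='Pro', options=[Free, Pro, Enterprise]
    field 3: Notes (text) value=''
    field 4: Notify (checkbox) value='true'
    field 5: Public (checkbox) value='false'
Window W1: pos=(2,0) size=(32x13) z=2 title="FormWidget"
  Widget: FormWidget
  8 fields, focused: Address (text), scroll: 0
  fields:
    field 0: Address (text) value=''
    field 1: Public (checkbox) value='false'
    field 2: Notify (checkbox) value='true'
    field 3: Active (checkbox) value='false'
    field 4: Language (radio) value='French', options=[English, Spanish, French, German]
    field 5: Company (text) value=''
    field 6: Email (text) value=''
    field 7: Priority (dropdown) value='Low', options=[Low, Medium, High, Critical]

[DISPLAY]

  ┠──────────────────────────────┨        
  ┃> Address:    [              ]┃        
  ┃  Public:     [ ]             ┃        
  ┃  Notify:     [x]             ┃        
  ┃  Active:     [ ]             ┃        
  ┃  Language:   ( ) English  ( )┃        
  ┃  Company:    [              ]┃        
  ┃  Email:      [              ]┃        
  ┃  Priority:   [Low          ▼]┃        
  ┃                              ┃        
  ┗━━━━━━━━━━━━━━━━━━━━━━━━━━━━━━┛        
                                          
                                          
        ┏━━━━━━━━━━━━━━━━━━━━━━━━━━━┓     
        ┃ FormWidget                ┃     
        ┠───────────────────────────┨     
        ┃> Theme:      ( ) Light  (●┃     
        ┃  Role:       [Guest     ▼]┃     
        ┃  Plan:       ( ) Free  (●)┃     
        ┃  Notes:      [           ]┃     


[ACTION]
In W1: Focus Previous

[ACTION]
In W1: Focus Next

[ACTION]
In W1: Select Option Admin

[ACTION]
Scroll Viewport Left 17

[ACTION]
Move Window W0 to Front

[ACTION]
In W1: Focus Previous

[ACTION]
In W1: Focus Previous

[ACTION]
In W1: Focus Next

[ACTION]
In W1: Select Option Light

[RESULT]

  ┠──────────────────────────────┨        
  ┃  Address:    [              ]┃        
  ┃  Public:     [ ]             ┃        
  ┃  Notify:     [x]             ┃        
  ┃  Active:     [ ]             ┃        
  ┃  Language:   ( ) English  ( )┃        
  ┃  Company:    [              ]┃        
  ┃  Email:      [              ]┃        
  ┃> Priority:   [Low          ▼]┃        
  ┃                              ┃        
  ┗━━━━━━━━━━━━━━━━━━━━━━━━━━━━━━┛        
                                          
                                          
        ┏━━━━━━━━━━━━━━━━━━━━━━━━━━━┓     
        ┃ FormWidget                ┃     
        ┠───────────────────────────┨     
        ┃> Theme:      ( ) Light  (●┃     
        ┃  Role:       [Guest     ▼]┃     
        ┃  Plan:       ( ) Free  (●)┃     
        ┃  Notes:      [           ]┃     


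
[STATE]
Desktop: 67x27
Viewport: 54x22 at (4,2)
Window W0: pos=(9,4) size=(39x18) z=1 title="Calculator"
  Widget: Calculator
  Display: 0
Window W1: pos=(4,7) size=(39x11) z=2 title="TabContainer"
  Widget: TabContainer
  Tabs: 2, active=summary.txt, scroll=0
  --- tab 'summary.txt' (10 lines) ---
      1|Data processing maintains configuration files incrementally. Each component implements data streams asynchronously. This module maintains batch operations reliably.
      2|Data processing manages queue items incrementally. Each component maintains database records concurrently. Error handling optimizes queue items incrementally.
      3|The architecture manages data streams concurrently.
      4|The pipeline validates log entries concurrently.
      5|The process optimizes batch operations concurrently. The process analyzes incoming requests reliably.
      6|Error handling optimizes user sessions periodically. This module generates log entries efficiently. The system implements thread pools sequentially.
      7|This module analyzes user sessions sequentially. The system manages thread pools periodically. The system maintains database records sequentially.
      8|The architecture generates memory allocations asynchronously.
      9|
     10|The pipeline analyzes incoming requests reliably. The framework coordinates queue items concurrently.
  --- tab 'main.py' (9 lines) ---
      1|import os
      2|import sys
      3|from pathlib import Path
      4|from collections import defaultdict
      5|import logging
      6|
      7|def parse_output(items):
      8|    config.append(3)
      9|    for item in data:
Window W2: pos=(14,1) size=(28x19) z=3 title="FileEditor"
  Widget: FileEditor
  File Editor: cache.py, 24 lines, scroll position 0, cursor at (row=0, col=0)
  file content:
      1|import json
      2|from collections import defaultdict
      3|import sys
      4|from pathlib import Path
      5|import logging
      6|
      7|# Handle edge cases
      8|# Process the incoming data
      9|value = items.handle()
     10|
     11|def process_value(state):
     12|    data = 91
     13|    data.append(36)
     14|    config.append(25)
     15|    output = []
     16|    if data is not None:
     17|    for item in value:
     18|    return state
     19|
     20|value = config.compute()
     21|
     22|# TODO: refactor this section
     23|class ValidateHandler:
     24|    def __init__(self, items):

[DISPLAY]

          ┃ FileEditor               ┃                
          ┠──────────────────────────┨                
     ┏━━━━┃█mport json              ▲┃━━━━━┓          
     ┃ Cal┃from collections import d█┃     ┃          
     ┠────┃import sys               ░┃─────┨          
┏━━━━━━━━━┃from pathlib import Path ░┃┓   0┃          
┃ TabConta┃import logging           ░┃┃    ┃          
┠─────────┃                         ░┃┨    ┃          
┃[summary.┃# Handle edge cases      ░┃┃    ┃          
┃─────────┃# Process the incoming da░┃┃    ┃          
┃Data proc┃value = items.handle()   ░┃┃    ┃          
┃Data proc┃                         ░┃┃    ┃          
┃The archi┃def process_value(state):░┃┃    ┃          
┃The pipel┃    data = 91            ░┃┃    ┃          
┃The proce┃    data.append(36)      ░┃┃    ┃          
┗━━━━━━━━━┃    config.append(25)    ░┃┛    ┃          
     ┃└───┃    output = []          ▼┃     ┃          
     ┃    ┗━━━━━━━━━━━━━━━━━━━━━━━━━━┛     ┃          
     ┃                                     ┃          
     ┗━━━━━━━━━━━━━━━━━━━━━━━━━━━━━━━━━━━━━┛          
                                                      
                                                      


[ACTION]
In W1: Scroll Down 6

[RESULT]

          ┃ FileEditor               ┃                
          ┠──────────────────────────┨                
     ┏━━━━┃█mport json              ▲┃━━━━━┓          
     ┃ Cal┃from collections import d█┃     ┃          
     ┠────┃import sys               ░┃─────┨          
┏━━━━━━━━━┃from pathlib import Path ░┃┓   0┃          
┃ TabConta┃import logging           ░┃┃    ┃          
┠─────────┃                         ░┃┨    ┃          
┃[summary.┃# Handle edge cases      ░┃┃    ┃          
┃─────────┃# Process the incoming da░┃┃    ┃          
┃This modu┃value = items.handle()   ░┃┃    ┃          
┃The archi┃                         ░┃┃    ┃          
┃         ┃def process_value(state):░┃┃    ┃          
┃The pipel┃    data = 91            ░┃┃    ┃          
┃         ┃    data.append(36)      ░┃┃    ┃          
┗━━━━━━━━━┃    config.append(25)    ░┃┛    ┃          
     ┃└───┃    output = []          ▼┃     ┃          
     ┃    ┗━━━━━━━━━━━━━━━━━━━━━━━━━━┛     ┃          
     ┃                                     ┃          
     ┗━━━━━━━━━━━━━━━━━━━━━━━━━━━━━━━━━━━━━┛          
                                                      
                                                      


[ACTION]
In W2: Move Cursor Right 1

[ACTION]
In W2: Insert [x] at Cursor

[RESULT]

          ┃ FileEditor               ┃                
          ┠──────────────────────────┨                
     ┏━━━━┃ix█port json             ▲┃━━━━━┓          
     ┃ Cal┃from collections import d█┃     ┃          
     ┠────┃import sys               ░┃─────┨          
┏━━━━━━━━━┃from pathlib import Path ░┃┓   0┃          
┃ TabConta┃import logging           ░┃┃    ┃          
┠─────────┃                         ░┃┨    ┃          
┃[summary.┃# Handle edge cases      ░┃┃    ┃          
┃─────────┃# Process the incoming da░┃┃    ┃          
┃This modu┃value = items.handle()   ░┃┃    ┃          
┃The archi┃                         ░┃┃    ┃          
┃         ┃def process_value(state):░┃┃    ┃          
┃The pipel┃    data = 91            ░┃┃    ┃          
┃         ┃    data.append(36)      ░┃┃    ┃          
┗━━━━━━━━━┃    config.append(25)    ░┃┛    ┃          
     ┃└───┃    output = []          ▼┃     ┃          
     ┃    ┗━━━━━━━━━━━━━━━━━━━━━━━━━━┛     ┃          
     ┃                                     ┃          
     ┗━━━━━━━━━━━━━━━━━━━━━━━━━━━━━━━━━━━━━┛          
                                                      
                                                      


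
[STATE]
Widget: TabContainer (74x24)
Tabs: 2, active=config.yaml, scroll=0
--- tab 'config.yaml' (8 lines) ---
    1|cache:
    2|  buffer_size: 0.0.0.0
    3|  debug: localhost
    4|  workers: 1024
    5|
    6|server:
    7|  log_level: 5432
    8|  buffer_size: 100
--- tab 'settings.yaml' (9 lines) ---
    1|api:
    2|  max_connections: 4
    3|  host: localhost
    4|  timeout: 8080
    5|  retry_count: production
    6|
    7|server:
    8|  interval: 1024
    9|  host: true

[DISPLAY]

[config.yaml]│ settings.yaml                                              
──────────────────────────────────────────────────────────────────────────
cache:                                                                    
  buffer_size: 0.0.0.0                                                    
  debug: localhost                                                        
  workers: 1024                                                           
                                                                          
server:                                                                   
  log_level: 5432                                                         
  buffer_size: 100                                                        
                                                                          
                                                                          
                                                                          
                                                                          
                                                                          
                                                                          
                                                                          
                                                                          
                                                                          
                                                                          
                                                                          
                                                                          
                                                                          
                                                                          


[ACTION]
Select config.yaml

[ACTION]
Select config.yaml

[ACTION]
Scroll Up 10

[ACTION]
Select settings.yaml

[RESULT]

 config.yaml │[settings.yaml]                                             
──────────────────────────────────────────────────────────────────────────
api:                                                                      
  max_connections: 4                                                      
  host: localhost                                                         
  timeout: 8080                                                           
  retry_count: production                                                 
                                                                          
server:                                                                   
  interval: 1024                                                          
  host: true                                                              
                                                                          
                                                                          
                                                                          
                                                                          
                                                                          
                                                                          
                                                                          
                                                                          
                                                                          
                                                                          
                                                                          
                                                                          
                                                                          


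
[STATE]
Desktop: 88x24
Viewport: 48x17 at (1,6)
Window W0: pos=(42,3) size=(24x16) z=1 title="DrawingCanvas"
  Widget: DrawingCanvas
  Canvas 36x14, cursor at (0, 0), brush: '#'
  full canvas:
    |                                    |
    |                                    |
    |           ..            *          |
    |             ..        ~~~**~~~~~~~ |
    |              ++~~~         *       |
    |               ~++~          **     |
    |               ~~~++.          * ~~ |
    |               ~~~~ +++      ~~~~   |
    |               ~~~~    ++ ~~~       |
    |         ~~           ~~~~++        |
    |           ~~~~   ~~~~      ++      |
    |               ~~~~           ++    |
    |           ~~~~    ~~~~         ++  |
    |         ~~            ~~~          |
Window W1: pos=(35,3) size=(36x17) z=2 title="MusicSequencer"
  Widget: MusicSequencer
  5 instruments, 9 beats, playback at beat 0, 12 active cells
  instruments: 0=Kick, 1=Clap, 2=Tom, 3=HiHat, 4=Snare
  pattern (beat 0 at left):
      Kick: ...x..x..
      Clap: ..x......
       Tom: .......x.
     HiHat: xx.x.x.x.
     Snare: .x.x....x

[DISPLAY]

                                  ┃      ▼123456
                                  ┃  Kick···█··█
                                  ┃  Clap··█····
                                  ┃   Tom·······
                                  ┃ HiHat██·█·█·
                                  ┃ Snare·█·█···
                                  ┃             
                                  ┃             
                                  ┃             
                                  ┃             
                                  ┃             
                                  ┃             
                                  ┃             
                                  ┗━━━━━━━━━━━━━
                                                
                                                
                                                


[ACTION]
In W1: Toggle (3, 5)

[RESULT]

                                  ┃      ▼123456
                                  ┃  Kick···█··█
                                  ┃  Clap··█····
                                  ┃   Tom·······
                                  ┃ HiHat██·█···
                                  ┃ Snare·█·█···
                                  ┃             
                                  ┃             
                                  ┃             
                                  ┃             
                                  ┃             
                                  ┃             
                                  ┃             
                                  ┗━━━━━━━━━━━━━
                                                
                                                
                                                


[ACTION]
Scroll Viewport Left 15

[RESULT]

                                   ┃      ▼12345
                                   ┃  Kick···█··
                                   ┃  Clap··█···
                                   ┃   Tom······
                                   ┃ HiHat██·█··
                                   ┃ Snare·█·█··
                                   ┃            
                                   ┃            
                                   ┃            
                                   ┃            
                                   ┃            
                                   ┃            
                                   ┃            
                                   ┗━━━━━━━━━━━━
                                                
                                                
                                                


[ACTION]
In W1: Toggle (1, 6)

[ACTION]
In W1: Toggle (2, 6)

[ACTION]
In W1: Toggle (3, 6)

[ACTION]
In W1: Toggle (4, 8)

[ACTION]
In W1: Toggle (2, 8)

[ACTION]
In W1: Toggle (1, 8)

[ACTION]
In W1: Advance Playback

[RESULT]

                                   ┃      0▼2345
                                   ┃  Kick···█··
                                   ┃  Clap··█···
                                   ┃   Tom······
                                   ┃ HiHat██·█··
                                   ┃ Snare·█·█··
                                   ┃            
                                   ┃            
                                   ┃            
                                   ┃            
                                   ┃            
                                   ┃            
                                   ┃            
                                   ┗━━━━━━━━━━━━
                                                
                                                
                                                


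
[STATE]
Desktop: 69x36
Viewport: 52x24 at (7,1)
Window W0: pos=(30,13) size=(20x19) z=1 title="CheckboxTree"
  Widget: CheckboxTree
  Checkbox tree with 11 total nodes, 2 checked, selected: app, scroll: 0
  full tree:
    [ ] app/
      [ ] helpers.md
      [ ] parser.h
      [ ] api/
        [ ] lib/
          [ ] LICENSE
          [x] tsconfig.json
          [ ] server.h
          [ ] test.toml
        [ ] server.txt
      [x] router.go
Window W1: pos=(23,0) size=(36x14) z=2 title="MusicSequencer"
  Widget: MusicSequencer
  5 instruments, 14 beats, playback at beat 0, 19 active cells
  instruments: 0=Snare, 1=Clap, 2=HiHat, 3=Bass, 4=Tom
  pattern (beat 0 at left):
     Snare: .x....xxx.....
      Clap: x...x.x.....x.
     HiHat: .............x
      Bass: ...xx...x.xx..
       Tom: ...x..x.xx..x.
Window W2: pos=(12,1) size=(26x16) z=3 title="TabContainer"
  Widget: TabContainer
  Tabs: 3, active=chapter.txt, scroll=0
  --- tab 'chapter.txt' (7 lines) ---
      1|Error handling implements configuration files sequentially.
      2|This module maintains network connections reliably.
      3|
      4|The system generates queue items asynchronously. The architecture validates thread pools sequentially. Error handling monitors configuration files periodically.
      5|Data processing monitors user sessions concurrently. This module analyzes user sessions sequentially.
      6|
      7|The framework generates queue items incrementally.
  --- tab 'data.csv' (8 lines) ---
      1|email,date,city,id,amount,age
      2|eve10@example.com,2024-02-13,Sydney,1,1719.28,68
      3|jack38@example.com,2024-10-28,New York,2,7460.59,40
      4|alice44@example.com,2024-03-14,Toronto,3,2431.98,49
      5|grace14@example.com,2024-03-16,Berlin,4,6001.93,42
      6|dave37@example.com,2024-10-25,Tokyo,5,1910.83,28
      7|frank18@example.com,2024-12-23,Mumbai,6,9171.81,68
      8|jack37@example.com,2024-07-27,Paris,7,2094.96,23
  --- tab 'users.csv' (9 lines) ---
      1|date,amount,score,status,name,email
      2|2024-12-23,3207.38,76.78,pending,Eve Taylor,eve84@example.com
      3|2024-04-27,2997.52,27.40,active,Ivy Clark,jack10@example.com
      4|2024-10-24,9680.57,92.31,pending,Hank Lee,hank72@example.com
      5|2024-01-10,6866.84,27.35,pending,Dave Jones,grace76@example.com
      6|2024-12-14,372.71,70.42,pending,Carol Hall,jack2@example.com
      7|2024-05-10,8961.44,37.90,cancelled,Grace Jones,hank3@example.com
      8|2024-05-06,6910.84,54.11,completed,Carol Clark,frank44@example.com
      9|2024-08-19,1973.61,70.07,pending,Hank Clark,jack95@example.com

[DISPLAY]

     ┏━━━━━━━━━━━━━━━━━━━━━━━━┓r                   ┃
     ┃ TabContainer           ┃────────────────────┨
     ┠────────────────────────┨890123              ┃
     ┃[chapter.txt]│ data.csv ┃█·····              ┃
     ┃────────────────────────┃····█·              ┃
     ┃Error handling implement┃·····█              ┃
     ┃This module maintains ne┃█·██··              ┃
     ┃                        ┃██··█·              ┃
     ┃The system generates que┃                    ┃
     ┃Data processing monitors┃                    ┃
     ┃                        ┃                    ┃
     ┃The framework generates ┃                    ┃
     ┃                        ┃━━━━━━━━━━━━━━━━━━━━┛
     ┃                        ┃oxTree     ┃         
     ┃                        ┃───────────┨         
     ┗━━━━━━━━━━━━━━━━━━━━━━━━┛p/         ┃         
                       ┃   [ ] helpers.md ┃         
                       ┃   [ ] parser.h   ┃         
                       ┃   [-] api/       ┃         
                       ┃     [-] lib/     ┃         
                       ┃       [ ] LICENSE┃         
                       ┃       [x] tsconfi┃         
                       ┃       [ ] server.┃         
                       ┃       [ ] test.to┃         


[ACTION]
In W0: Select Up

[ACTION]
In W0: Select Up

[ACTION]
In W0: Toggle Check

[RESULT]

     ┏━━━━━━━━━━━━━━━━━━━━━━━━┓r                   ┃
     ┃ TabContainer           ┃────────────────────┨
     ┠────────────────────────┨890123              ┃
     ┃[chapter.txt]│ data.csv ┃█·····              ┃
     ┃────────────────────────┃····█·              ┃
     ┃Error handling implement┃·····█              ┃
     ┃This module maintains ne┃█·██··              ┃
     ┃                        ┃██··█·              ┃
     ┃The system generates que┃                    ┃
     ┃Data processing monitors┃                    ┃
     ┃                        ┃                    ┃
     ┃The framework generates ┃                    ┃
     ┃                        ┃━━━━━━━━━━━━━━━━━━━━┛
     ┃                        ┃oxTree     ┃         
     ┃                        ┃───────────┨         
     ┗━━━━━━━━━━━━━━━━━━━━━━━━┛p/         ┃         
                       ┃   [x] helpers.md ┃         
                       ┃   [x] parser.h   ┃         
                       ┃   [x] api/       ┃         
                       ┃     [x] lib/     ┃         
                       ┃       [x] LICENSE┃         
                       ┃       [x] tsconfi┃         
                       ┃       [x] server.┃         
                       ┃       [x] test.to┃         


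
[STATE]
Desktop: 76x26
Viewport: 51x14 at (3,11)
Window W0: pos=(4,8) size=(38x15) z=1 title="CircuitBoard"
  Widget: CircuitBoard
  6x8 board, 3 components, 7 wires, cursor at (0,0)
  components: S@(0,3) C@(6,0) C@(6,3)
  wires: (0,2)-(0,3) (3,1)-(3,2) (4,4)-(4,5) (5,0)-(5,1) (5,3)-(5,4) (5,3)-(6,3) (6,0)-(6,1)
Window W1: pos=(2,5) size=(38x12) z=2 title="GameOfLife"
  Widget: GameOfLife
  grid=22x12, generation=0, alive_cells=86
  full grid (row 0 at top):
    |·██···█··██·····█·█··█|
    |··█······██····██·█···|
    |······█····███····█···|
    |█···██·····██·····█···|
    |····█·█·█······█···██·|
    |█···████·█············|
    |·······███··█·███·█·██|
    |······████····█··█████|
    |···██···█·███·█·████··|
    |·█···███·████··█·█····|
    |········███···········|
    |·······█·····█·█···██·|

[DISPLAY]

····█·█·█······█···██·              ┃ ┃            
█···████·█············              ┃ ┃            
·······███··█·███·█·██              ┃ ┃            
······████····█··█████              ┃ ┃            
···██···█·███·█·████··              ┃ ┃            
━━━━━━━━━━━━━━━━━━━━━━━━━━━━━━━━━━━━┛ ┃            
 ┃                                    ┃            
 ┃3       · ─ ·                       ┃            
 ┃                                    ┃            
 ┃4                   · ─ ·           ┃            
 ┃                                    ┃            
 ┗━━━━━━━━━━━━━━━━━━━━━━━━━━━━━━━━━━━━┛            
                                                   
                                                   


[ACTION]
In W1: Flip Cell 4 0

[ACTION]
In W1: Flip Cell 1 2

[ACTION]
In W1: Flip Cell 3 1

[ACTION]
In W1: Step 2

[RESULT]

██·███·██·············              ┃ ┃            
·········█···██·██··█·              ┃ ┃            
················██··██              ┃ ┃            
···········██·········              ┃ ┃            
····█··█···██·██······              ┃ ┃            
━━━━━━━━━━━━━━━━━━━━━━━━━━━━━━━━━━━━┛ ┃            
 ┃                                    ┃            
 ┃3       · ─ ·                       ┃            
 ┃                                    ┃            
 ┃4                   · ─ ·           ┃            
 ┃                                    ┃            
 ┗━━━━━━━━━━━━━━━━━━━━━━━━━━━━━━━━━━━━┛            
                                                   
                                                   


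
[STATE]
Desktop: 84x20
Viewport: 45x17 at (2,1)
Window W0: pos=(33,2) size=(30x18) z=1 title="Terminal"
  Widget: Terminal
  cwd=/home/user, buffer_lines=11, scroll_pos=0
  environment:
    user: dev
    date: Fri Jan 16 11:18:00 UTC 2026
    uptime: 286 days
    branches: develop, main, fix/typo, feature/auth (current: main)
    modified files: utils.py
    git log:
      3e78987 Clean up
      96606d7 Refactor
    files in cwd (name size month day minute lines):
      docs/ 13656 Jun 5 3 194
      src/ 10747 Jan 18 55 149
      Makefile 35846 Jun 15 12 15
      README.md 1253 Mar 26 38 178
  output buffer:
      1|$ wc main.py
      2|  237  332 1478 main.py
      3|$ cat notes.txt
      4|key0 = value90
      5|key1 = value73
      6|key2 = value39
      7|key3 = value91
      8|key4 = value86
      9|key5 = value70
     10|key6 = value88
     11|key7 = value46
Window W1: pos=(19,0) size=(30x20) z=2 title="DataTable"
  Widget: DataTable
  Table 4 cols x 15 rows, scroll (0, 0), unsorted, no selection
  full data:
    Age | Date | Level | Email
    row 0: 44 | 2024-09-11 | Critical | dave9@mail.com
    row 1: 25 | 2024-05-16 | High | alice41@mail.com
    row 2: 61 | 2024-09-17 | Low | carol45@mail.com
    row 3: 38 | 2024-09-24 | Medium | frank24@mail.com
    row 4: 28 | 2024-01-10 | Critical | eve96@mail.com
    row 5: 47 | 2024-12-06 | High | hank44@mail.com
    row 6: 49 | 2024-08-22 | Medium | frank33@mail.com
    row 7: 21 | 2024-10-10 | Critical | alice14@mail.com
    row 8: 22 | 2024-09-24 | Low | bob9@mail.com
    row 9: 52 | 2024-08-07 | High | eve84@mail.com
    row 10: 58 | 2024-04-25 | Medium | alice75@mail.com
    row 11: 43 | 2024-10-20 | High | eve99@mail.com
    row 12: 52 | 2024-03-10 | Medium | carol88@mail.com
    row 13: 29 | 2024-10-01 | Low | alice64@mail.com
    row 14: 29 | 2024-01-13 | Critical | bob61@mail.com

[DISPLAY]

                 ┃ DataTable                 
                 ┠───────────────────────────
                 ┃Age│Date      │Level   │Ema
                 ┃───┼──────────┼────────┼───
                 ┃44 │2024-09-11│Critical│dav
                 ┃25 │2024-05-16│High    │ali
                 ┃61 │2024-09-17│Low     │car
                 ┃38 │2024-09-24│Medium  │fra
                 ┃28 │2024-01-10│Critical│eve
                 ┃47 │2024-12-06│High    │han
                 ┃49 │2024-08-22│Medium  │fra
                 ┃21 │2024-10-10│Critical│ali
                 ┃22 │2024-09-24│Low     │bob
                 ┃52 │2024-08-07│High    │eve
                 ┃58 │2024-04-25│Medium  │ali
                 ┃43 │2024-10-20│High    │eve
                 ┃52 │2024-03-10│Medium  │car


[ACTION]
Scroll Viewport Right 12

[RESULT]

     ┃ DataTable                  ┃          
     ┠────────────────────────────┨━━━━━━━━━━
     ┃Age│Date      │Level   │Emai┃          
     ┃───┼──────────┼────────┼────┃──────────
     ┃44 │2024-09-11│Critical│dave┃          
     ┃25 │2024-05-16│High    │alic┃ main.py  
     ┃61 │2024-09-17│Low     │caro┃          
     ┃38 │2024-09-24│Medium  │fran┃          
     ┃28 │2024-01-10│Critical│eve9┃          
     ┃47 │2024-12-06│High    │hank┃          
     ┃49 │2024-08-22│Medium  │fran┃          
     ┃21 │2024-10-10│Critical│alic┃          
     ┃22 │2024-09-24│Low     │bob9┃          
     ┃52 │2024-08-07│High    │eve8┃          
     ┃58 │2024-04-25│Medium  │alic┃          
     ┃43 │2024-10-20│High    │eve9┃          
     ┃52 │2024-03-10│Medium  │caro┃          


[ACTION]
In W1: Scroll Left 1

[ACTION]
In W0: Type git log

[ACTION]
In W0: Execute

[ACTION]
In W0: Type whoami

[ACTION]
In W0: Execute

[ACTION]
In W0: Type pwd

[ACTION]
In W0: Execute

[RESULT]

     ┃ DataTable                  ┃          
     ┠────────────────────────────┨━━━━━━━━━━
     ┃Age│Date      │Level   │Emai┃          
     ┃───┼──────────┼────────┼────┃──────────
     ┃44 │2024-09-11│Critical│dave┃          
     ┃25 │2024-05-16│High    │alic┃          
     ┃61 │2024-09-17│Low     │caro┃          
     ┃38 │2024-09-24│Medium  │fran┃          
     ┃28 │2024-01-10│Critical│eve9┃          
     ┃47 │2024-12-06│High    │hank┃          
     ┃49 │2024-08-22│Medium  │fran┃          
     ┃21 │2024-10-10│Critical│alic┃p         
     ┃22 │2024-09-24│Low     │bob9┃r         
     ┃52 │2024-08-07│High    │eve8┃          
     ┃58 │2024-04-25│Medium  │alic┃          
     ┃43 │2024-10-20│High    │eve9┃          
     ┃52 │2024-03-10│Medium  │caro┃          
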